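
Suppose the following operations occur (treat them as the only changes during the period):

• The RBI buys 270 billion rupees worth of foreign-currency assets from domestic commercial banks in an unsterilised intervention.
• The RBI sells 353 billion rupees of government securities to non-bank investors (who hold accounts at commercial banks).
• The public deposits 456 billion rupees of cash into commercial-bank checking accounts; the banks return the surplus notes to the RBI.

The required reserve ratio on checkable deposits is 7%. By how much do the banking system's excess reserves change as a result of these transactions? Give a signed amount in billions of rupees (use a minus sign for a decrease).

+365.79 billion

FX purchase 270 billion rupees: reserves +270B, deposits 0.
Asset sale (to non-banks) 353 billion rupees: reserves −353B, deposits −353B.
Currency deposit 456 billion rupees: reserves +456B, deposits +456B.
Totals: Δreserves = +373B, Δdeposits = +103B.
Δrequired reserves = 7% × +103B = +7.21B.
Δexcess reserves = Δreserves − Δrequired = +373B − (+7.21B) = +365.79 billion.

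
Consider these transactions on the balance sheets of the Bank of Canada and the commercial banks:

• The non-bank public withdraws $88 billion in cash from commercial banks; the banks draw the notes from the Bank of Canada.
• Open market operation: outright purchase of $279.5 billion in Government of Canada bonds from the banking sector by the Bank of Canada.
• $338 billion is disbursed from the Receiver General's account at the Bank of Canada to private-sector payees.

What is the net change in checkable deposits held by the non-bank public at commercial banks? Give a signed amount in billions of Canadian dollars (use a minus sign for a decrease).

+$250 billion

Currency withdrawal $88 billion: non-bank counterparties' bank balances fall → −$88B.
OMO purchase (from banks) $279.5 billion: the counterparty is a bank, so public deposits are unchanged → 0.
Government spending $338 billion: non-bank counterparties' bank balances rise → +$338B.
Net: −88 + 0 + 338 = +$250 billion.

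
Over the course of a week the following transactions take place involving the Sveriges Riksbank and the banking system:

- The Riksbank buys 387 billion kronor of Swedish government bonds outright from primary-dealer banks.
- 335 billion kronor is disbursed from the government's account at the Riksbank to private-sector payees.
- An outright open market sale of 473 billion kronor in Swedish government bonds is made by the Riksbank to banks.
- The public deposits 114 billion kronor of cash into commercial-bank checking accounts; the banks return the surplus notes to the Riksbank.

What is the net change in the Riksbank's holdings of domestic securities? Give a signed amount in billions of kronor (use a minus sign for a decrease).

OMO purchase (from banks) 387 billion kronor: securities added to the Riksbank's portfolio → +387B.
Government spending 335 billion kronor: the Riksbank's securities portfolio is untouched → 0.
OMO sale (to banks) 473 billion kronor: securities removed from the Riksbank's portfolio → −473B.
Currency deposit 114 billion kronor: the Riksbank's securities portfolio is untouched → 0.
Net: 387 + 0 − 473 + 0 = -86 billion.

-86 billion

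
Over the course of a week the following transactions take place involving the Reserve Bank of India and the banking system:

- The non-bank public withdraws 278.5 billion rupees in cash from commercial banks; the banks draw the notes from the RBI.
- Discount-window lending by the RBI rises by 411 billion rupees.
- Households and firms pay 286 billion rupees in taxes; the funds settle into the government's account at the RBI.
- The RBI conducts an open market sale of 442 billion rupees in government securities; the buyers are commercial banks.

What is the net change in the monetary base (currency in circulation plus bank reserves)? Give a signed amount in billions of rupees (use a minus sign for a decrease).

RBI balance sheet:
  Assets:      Securities −442B, Loans to banks +411B
  Liabilities: Bank reserves −595.5B, Currency in circulation +278.5B, Government deposits +286B
Commercial banking system:
  Assets:      Reserves at CB −595.5B, Securities +442B
  Liabilities: Checkable deposits −564.5B, Borrowings from CB +411B
Monetary base = currency + reserves: +278.5B + (−595.5B) = -317 billion.

-317 billion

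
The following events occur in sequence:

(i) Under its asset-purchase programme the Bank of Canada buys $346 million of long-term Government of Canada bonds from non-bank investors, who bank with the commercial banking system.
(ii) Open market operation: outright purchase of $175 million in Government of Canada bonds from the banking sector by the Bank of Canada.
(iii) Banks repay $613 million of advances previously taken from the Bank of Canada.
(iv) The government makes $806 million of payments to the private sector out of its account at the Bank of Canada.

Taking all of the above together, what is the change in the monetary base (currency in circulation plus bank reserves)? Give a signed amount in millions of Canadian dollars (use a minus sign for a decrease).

Asset purchase (from non-banks) $346 million: Bank of Canada balance sheet expands → +$346M.
OMO purchase (from banks) $175 million: Bank of Canada balance sheet expands → +$175M.
Discount-window repayment $613 million: Bank of Canada balance sheet contracts → −$613M.
Government spending $806 million: a non-base liability converts back to reserves → +$806M.
Net: 346 + 175 − 613 + 806 = +$714 million.

+$714 million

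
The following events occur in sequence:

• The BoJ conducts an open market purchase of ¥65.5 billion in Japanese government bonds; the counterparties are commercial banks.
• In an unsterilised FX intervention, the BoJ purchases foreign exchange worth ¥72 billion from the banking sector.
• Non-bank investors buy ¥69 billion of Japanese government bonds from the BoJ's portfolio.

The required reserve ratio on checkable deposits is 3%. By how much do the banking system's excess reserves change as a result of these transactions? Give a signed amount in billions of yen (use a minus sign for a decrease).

+¥70.57 billion

OMO purchase (from banks) ¥65.5 billion: reserves +¥65.5B, deposits 0.
FX purchase ¥72 billion: reserves +¥72B, deposits 0.
Asset sale (to non-banks) ¥69 billion: reserves −¥69B, deposits −¥69B.
Totals: Δreserves = +¥68.5B, Δdeposits = −¥69B.
Δrequired reserves = 3% × −¥69B = −¥2.07B.
Δexcess reserves = Δreserves − Δrequired = +¥68.5B − (−¥2.07B) = +¥70.57 billion.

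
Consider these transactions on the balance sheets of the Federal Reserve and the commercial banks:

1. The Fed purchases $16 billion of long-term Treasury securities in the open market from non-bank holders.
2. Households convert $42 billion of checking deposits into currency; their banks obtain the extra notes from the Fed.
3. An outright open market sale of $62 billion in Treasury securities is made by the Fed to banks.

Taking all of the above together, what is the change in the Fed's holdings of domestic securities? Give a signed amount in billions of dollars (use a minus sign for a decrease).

-$46 billion

Fed balance sheet:
  Assets:      Securities −$46B
  Liabilities: Bank reserves −$88B, Currency in circulation +$42B
Commercial banking system:
  Assets:      Reserves at CB −$88B, Securities +$62B
  Liabilities: Checkable deposits −$26B
So the change in the Fed's holdings of domestic securities is -$46 billion.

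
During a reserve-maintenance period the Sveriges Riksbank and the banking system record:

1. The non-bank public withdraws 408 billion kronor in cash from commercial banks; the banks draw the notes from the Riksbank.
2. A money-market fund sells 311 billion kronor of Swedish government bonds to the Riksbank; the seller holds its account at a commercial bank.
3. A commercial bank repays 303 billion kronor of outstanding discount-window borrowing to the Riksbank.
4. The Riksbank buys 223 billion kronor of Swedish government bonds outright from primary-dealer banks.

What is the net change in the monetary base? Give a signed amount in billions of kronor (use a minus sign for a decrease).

+231 billion

Currency withdrawal 408 billion kronor: just a shift between currency and reserves — both are base money → 0.
Asset purchase (from non-banks) 311 billion kronor: Riksbank balance sheet expands → +311B.
Discount-window repayment 303 billion kronor: Riksbank balance sheet contracts → −303B.
OMO purchase (from banks) 223 billion kronor: Riksbank balance sheet expands → +223B.
Net: 0 + 311 − 303 + 223 = +231 billion.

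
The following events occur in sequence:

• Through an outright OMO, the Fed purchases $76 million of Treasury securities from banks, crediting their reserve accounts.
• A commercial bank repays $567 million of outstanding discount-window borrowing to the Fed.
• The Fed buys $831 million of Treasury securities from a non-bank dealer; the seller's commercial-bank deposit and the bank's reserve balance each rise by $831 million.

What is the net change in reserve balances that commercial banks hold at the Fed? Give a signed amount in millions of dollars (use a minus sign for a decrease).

OMO purchase (from banks) $76 million: the Fed pays by crediting reserve accounts → +$76M.
Discount-window repayment $567 million: repayment is debited from reserves → −$567M.
Asset purchase (from non-banks) $831 million: the Fed pays by crediting reserve accounts → +$831M.
Net: 76 − 567 + 831 = +$340 million.

+$340 million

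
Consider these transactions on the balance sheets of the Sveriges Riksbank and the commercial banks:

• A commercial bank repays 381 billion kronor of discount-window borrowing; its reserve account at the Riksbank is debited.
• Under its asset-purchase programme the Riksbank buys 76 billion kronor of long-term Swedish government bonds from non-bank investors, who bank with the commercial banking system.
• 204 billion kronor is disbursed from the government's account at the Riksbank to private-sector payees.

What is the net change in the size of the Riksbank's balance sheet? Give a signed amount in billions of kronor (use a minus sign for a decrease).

-305 billion

Riksbank balance sheet:
  Assets:      Securities +76B, Loans to banks −381B
  Liabilities: Bank reserves −101B, Government deposits −204B
Commercial banking system:
  Assets:      Reserves at CB −101B
  Liabilities: Checkable deposits +280B, Borrowings from CB −381B
Change in total Riksbank assets = -305 billion.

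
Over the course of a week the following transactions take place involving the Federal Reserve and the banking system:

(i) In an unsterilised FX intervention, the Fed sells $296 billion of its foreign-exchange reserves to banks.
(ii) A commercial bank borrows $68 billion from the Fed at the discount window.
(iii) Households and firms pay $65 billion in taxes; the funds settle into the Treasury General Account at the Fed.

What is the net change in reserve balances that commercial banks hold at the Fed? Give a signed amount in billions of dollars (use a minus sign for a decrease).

FX sale $296 billion: the buying banks pay out of their reserve balances → −$296B.
Discount-window loan $68 billion: the loan is credited to the bank's reserve account → +$68B.
Government account inflow $65 billion: funds move from bank reserves into the government account → −$65B.
Net: −296 + 68 − 65 = -$293 billion.

-$293 billion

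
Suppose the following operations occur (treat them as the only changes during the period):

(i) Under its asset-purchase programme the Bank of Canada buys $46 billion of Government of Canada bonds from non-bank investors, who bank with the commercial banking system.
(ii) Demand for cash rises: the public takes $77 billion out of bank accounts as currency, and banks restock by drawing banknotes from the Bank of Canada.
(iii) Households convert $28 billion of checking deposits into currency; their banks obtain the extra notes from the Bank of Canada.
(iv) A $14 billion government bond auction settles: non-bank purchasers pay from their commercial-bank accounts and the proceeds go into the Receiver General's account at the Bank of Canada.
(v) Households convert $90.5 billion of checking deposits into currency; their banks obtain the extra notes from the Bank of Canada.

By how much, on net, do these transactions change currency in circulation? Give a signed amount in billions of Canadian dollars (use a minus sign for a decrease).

+$195.5 billion

Asset purchase (from non-banks) $46 billion: no currency enters or leaves circulation → 0.
Currency withdrawal $77 billion: notes leave the central bank → +$77B.
Currency withdrawal $28 billion: notes leave the central bank → +$28B.
Government account inflow $14 billion: no currency enters or leaves circulation → 0.
Currency withdrawal $90.5 billion: notes leave the central bank → +$90.5B.
Net: 0 + 77 + 28 + 0 + 90.5 = +$195.5 billion.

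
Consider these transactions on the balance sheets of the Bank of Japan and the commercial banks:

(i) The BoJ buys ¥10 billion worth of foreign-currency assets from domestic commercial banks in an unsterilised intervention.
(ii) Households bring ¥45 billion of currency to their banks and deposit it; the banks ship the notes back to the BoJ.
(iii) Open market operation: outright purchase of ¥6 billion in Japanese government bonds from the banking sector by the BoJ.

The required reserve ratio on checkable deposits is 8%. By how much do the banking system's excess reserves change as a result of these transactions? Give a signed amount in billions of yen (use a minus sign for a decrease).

FX purchase ¥10 billion: reserves +¥10B, deposits 0.
Currency deposit ¥45 billion: reserves +¥45B, deposits +¥45B.
OMO purchase (from banks) ¥6 billion: reserves +¥6B, deposits 0.
Totals: Δreserves = +¥61B, Δdeposits = +¥45B.
Δrequired reserves = 8% × +¥45B = +¥3.6B.
Δexcess reserves = Δreserves − Δrequired = +¥61B − (+¥3.6B) = +¥57.4 billion.

+¥57.4 billion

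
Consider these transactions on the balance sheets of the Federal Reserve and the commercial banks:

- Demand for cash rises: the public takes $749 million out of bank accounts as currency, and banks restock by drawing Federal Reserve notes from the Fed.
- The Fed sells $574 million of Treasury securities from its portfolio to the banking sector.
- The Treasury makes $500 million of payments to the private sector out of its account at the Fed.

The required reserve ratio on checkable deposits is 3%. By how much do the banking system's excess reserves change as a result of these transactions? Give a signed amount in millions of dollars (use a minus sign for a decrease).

-$815.53 million

Currency withdrawal $749 million: reserves −$749M, deposits −$749M.
OMO sale (to banks) $574 million: reserves −$574M, deposits 0.
Government spending $500 million: reserves +$500M, deposits +$500M.
Totals: Δreserves = −$823M, Δdeposits = −$249M.
Δrequired reserves = 3% × −$249M = −$7.47M.
Δexcess reserves = Δreserves − Δrequired = −$823M − (−$7.47M) = -$815.53 million.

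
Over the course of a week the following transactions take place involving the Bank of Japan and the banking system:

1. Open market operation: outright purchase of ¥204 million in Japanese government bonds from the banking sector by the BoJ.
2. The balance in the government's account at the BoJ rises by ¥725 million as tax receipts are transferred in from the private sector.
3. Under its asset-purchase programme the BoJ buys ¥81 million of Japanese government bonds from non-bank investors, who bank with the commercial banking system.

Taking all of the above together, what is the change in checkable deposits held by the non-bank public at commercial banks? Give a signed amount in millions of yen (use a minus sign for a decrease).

OMO purchase (from banks) ¥204 million: the counterparty is a bank, so public deposits are unchanged → 0.
Government account inflow ¥725 million: non-bank counterparties' bank balances fall → −¥725M.
Asset purchase (from non-banks) ¥81 million: non-bank counterparties' bank balances rise → +¥81M.
Net: 0 − 725 + 81 = -¥644 million.

-¥644 million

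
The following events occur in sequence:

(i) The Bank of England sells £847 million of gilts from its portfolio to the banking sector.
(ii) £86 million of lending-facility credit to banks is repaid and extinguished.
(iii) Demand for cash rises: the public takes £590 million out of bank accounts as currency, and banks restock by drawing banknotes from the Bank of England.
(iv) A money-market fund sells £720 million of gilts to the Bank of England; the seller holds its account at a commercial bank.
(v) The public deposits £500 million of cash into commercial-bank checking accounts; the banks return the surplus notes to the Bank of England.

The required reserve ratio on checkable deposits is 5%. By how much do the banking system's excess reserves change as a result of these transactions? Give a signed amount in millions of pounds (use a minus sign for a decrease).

OMO sale (to banks) £847 million: reserves −£847M, deposits 0.
Discount-window repayment £86 million: reserves −£86M, deposits 0.
Currency withdrawal £590 million: reserves −£590M, deposits −£590M.
Asset purchase (from non-banks) £720 million: reserves +£720M, deposits +£720M.
Currency deposit £500 million: reserves +£500M, deposits +£500M.
Totals: Δreserves = −£303M, Δdeposits = +£630M.
Δrequired reserves = 5% × +£630M = +£31.5M.
Δexcess reserves = Δreserves − Δrequired = −£303M − (+£31.5M) = -£334.5 million.

-£334.5 million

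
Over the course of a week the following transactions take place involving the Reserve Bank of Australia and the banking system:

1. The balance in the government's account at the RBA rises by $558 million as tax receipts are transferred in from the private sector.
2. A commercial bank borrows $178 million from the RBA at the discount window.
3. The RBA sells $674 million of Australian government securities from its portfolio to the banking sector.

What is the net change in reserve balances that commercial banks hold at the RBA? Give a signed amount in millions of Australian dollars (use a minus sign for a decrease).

-$1054 million

RBA balance sheet:
  Assets:      Securities −$674M, Loans to banks +$178M
  Liabilities: Bank reserves −$1054M, Government deposits +$558M
Commercial banking system:
  Assets:      Reserves at CB −$1054M, Securities +$674M
  Liabilities: Checkable deposits −$558M, Borrowings from CB +$178M
So the change in reserve balances that commercial banks hold at the RBA is -$1054 million.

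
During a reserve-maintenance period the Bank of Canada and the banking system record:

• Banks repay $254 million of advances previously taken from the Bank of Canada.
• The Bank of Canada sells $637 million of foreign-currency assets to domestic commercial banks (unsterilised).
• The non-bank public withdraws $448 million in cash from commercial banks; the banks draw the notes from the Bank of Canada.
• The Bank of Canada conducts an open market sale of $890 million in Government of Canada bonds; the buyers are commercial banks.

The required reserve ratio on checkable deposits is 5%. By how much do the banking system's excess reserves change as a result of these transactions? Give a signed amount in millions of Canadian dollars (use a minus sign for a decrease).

Discount-window repayment $254 million: reserves −$254M, deposits 0.
FX sale $637 million: reserves −$637M, deposits 0.
Currency withdrawal $448 million: reserves −$448M, deposits −$448M.
OMO sale (to banks) $890 million: reserves −$890M, deposits 0.
Totals: Δreserves = −$2229M, Δdeposits = −$448M.
Δrequired reserves = 5% × −$448M = −$22.4M.
Δexcess reserves = Δreserves − Δrequired = −$2229M − (−$22.4M) = -$2206.6 million.

-$2206.6 million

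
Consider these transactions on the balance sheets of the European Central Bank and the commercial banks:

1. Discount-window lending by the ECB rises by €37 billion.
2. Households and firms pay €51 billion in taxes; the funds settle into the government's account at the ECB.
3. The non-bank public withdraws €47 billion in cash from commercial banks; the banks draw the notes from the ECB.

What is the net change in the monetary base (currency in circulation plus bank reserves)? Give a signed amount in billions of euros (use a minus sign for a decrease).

ECB balance sheet:
  Assets:      Loans to banks +€37B
  Liabilities: Bank reserves −€61B, Currency in circulation +€47B, Government deposits +€51B
Monetary base = currency + reserves: +€47B + (−€61B) = -€14 billion.

-€14 billion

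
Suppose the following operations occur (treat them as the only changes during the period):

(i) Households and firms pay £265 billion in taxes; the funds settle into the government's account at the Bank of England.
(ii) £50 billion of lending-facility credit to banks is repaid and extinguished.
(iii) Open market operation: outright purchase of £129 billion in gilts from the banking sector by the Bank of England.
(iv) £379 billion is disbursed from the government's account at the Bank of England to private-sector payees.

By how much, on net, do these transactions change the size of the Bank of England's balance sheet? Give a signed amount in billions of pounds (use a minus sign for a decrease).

Bank of England balance sheet:
  Assets:      Securities +£129B, Loans to banks −£50B
  Liabilities: Bank reserves +£193B, Government deposits −£114B
Commercial banking system:
  Assets:      Reserves at CB +£193B, Securities −£129B
  Liabilities: Checkable deposits +£114B, Borrowings from CB −£50B
Change in total Bank of England assets = +£79 billion.

+£79 billion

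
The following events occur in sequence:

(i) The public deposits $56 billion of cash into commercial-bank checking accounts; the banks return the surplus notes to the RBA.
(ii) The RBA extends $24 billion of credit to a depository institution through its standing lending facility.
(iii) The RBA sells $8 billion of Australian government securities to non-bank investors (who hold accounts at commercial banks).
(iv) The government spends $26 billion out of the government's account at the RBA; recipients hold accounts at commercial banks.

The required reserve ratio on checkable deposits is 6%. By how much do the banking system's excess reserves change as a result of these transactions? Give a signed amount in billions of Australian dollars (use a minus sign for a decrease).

Currency deposit $56 billion: reserves +$56B, deposits +$56B.
Discount-window loan $24 billion: reserves +$24B, deposits 0.
Asset sale (to non-banks) $8 billion: reserves −$8B, deposits −$8B.
Government spending $26 billion: reserves +$26B, deposits +$26B.
Totals: Δreserves = +$98B, Δdeposits = +$74B.
Δrequired reserves = 6% × +$74B = +$4.44B.
Δexcess reserves = Δreserves − Δrequired = +$98B − (+$4.44B) = +$93.56 billion.

+$93.56 billion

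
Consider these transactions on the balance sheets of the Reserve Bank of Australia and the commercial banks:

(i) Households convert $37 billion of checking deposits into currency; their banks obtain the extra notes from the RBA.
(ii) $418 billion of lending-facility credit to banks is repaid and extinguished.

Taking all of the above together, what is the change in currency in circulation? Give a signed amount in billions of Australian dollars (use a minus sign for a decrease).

Currency withdrawal $37 billion: notes leave the central bank → +$37B.
Discount-window repayment $418 billion: no currency enters or leaves circulation → 0.
Net: 37 + 0 = +$37 billion.

+$37 billion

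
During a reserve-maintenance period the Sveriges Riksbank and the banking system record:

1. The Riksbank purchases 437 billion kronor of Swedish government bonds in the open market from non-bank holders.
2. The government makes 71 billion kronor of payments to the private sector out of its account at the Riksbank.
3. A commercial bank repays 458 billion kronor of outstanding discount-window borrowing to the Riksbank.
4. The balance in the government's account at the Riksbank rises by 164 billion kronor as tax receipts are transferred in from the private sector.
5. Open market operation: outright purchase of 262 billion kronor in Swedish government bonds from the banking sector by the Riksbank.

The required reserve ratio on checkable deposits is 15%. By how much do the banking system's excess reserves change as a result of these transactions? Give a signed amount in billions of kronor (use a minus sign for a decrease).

Asset purchase (from non-banks) 437 billion kronor: reserves +437B, deposits +437B.
Government spending 71 billion kronor: reserves +71B, deposits +71B.
Discount-window repayment 458 billion kronor: reserves −458B, deposits 0.
Government account inflow 164 billion kronor: reserves −164B, deposits −164B.
OMO purchase (from banks) 262 billion kronor: reserves +262B, deposits 0.
Totals: Δreserves = +148B, Δdeposits = +344B.
Δrequired reserves = 15% × +344B = +51.6B.
Δexcess reserves = Δreserves − Δrequired = +148B − (+51.6B) = +96.4 billion.

+96.4 billion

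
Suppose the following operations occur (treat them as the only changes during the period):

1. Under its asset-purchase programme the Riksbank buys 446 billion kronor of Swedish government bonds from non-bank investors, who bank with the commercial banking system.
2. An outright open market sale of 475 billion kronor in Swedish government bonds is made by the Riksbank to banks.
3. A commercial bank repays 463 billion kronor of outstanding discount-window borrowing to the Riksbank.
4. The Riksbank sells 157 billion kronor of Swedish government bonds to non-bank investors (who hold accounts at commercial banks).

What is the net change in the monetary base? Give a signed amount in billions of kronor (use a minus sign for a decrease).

Riksbank balance sheet:
  Assets:      Securities −186B, Loans to banks −463B
  Liabilities: Bank reserves −649B
Monetary base = currency + reserves: 0 + (−649B) = -649 billion.

-649 billion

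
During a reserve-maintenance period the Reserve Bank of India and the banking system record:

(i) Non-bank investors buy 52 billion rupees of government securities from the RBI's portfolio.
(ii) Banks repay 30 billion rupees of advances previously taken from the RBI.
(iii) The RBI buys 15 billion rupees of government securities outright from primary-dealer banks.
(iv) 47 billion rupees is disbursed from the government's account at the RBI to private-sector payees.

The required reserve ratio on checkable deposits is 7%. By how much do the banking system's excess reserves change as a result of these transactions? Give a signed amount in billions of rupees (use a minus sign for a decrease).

-19.65 billion

Asset sale (to non-banks) 52 billion rupees: reserves −52B, deposits −52B.
Discount-window repayment 30 billion rupees: reserves −30B, deposits 0.
OMO purchase (from banks) 15 billion rupees: reserves +15B, deposits 0.
Government spending 47 billion rupees: reserves +47B, deposits +47B.
Totals: Δreserves = −20B, Δdeposits = −5B.
Δrequired reserves = 7% × −5B = −0.35B.
Δexcess reserves = Δreserves − Δrequired = −20B − (−0.35B) = -19.65 billion.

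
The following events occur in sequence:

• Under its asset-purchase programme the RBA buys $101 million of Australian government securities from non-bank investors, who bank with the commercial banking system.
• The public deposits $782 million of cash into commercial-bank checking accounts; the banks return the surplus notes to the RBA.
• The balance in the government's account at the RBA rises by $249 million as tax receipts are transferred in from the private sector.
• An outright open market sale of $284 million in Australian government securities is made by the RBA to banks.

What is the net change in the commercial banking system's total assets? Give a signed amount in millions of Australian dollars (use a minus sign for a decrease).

+$634 million

RBA balance sheet:
  Assets:      Securities −$183M
  Liabilities: Bank reserves +$350M, Currency in circulation −$782M, Government deposits +$249M
Commercial banking system:
  Assets:      Reserves at CB +$350M, Securities +$284M
  Liabilities: Checkable deposits +$634M
Change in total bank assets = +$634 million.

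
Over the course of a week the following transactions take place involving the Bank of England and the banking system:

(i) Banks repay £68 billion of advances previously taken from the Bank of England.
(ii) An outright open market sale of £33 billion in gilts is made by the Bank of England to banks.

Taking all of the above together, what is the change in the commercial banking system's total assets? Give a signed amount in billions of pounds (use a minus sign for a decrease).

Bank of England balance sheet:
  Assets:      Securities −£33B, Loans to banks −£68B
  Liabilities: Bank reserves −£101B
Commercial banking system:
  Assets:      Reserves at CB −£101B, Securities +£33B
  Liabilities: Borrowings from CB −£68B
Change in total bank assets = -£68 billion.

-£68 billion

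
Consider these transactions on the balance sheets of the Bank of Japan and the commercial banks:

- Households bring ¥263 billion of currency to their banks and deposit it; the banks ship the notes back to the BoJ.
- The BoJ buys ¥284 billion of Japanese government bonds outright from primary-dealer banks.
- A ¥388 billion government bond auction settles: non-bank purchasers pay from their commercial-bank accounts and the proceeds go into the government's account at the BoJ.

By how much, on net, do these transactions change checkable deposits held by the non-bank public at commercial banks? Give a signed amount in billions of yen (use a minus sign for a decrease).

-¥125 billion

Currency deposit ¥263 billion: non-bank counterparties' bank balances rise → +¥263B.
OMO purchase (from banks) ¥284 billion: the counterparty is a bank, so public deposits are unchanged → 0.
Government account inflow ¥388 billion: non-bank counterparties' bank balances fall → −¥388B.
Net: 263 + 0 − 388 = -¥125 billion.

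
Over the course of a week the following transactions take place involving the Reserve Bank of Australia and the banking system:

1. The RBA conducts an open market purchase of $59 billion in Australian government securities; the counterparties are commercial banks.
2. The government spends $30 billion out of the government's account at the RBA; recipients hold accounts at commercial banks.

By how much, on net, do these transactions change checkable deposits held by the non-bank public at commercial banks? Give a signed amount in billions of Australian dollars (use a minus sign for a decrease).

+$30 billion

RBA balance sheet:
  Assets:      Securities +$59B
  Liabilities: Bank reserves +$89B, Government deposits −$30B
Commercial banking system:
  Assets:      Reserves at CB +$89B, Securities −$59B
  Liabilities: Checkable deposits +$30B
So the change in checkable deposits held by the non-bank public at commercial banks is +$30 billion.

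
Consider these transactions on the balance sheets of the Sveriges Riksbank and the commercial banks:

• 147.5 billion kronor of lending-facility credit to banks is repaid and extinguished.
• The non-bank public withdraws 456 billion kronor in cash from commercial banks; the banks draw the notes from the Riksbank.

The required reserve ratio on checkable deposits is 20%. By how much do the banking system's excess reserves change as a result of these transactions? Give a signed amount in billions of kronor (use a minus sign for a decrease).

-512.3 billion

Discount-window repayment 147.5 billion kronor: reserves −147.5B, deposits 0.
Currency withdrawal 456 billion kronor: reserves −456B, deposits −456B.
Totals: Δreserves = −603.5B, Δdeposits = −456B.
Δrequired reserves = 20% × −456B = −91.2B.
Δexcess reserves = Δreserves − Δrequired = −603.5B − (−91.2B) = -512.3 billion.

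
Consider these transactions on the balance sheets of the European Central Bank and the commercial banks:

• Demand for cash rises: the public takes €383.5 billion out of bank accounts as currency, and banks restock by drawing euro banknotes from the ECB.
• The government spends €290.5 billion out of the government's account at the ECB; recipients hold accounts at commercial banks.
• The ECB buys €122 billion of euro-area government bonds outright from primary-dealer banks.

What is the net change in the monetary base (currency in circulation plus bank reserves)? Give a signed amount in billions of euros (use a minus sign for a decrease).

+€412.5 billion

ECB balance sheet:
  Assets:      Securities +€122B
  Liabilities: Bank reserves +€29B, Currency in circulation +€383.5B, Government deposits −€290.5B
Monetary base = currency + reserves: +€383.5B + (+€29B) = +€412.5 billion.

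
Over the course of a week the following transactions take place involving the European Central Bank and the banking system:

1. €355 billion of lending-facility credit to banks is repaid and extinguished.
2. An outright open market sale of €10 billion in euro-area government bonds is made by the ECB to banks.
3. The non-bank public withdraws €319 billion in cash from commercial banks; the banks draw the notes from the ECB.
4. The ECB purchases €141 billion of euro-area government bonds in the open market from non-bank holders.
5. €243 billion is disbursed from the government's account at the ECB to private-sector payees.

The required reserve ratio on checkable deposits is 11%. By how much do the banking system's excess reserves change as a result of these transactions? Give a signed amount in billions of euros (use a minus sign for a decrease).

-€307.15 billion

Discount-window repayment €355 billion: reserves −€355B, deposits 0.
OMO sale (to banks) €10 billion: reserves −€10B, deposits 0.
Currency withdrawal €319 billion: reserves −€319B, deposits −€319B.
Asset purchase (from non-banks) €141 billion: reserves +€141B, deposits +€141B.
Government spending €243 billion: reserves +€243B, deposits +€243B.
Totals: Δreserves = −€300B, Δdeposits = +€65B.
Δrequired reserves = 11% × +€65B = +€7.15B.
Δexcess reserves = Δreserves − Δrequired = −€300B − (+€7.15B) = -€307.15 billion.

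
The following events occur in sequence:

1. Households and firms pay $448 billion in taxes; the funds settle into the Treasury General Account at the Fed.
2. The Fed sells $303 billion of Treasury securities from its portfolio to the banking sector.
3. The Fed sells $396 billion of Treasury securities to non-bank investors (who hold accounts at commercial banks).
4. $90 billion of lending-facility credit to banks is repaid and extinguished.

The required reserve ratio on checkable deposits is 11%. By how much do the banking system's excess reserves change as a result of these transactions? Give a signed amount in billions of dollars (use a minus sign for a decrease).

Government account inflow $448 billion: reserves −$448B, deposits −$448B.
OMO sale (to banks) $303 billion: reserves −$303B, deposits 0.
Asset sale (to non-banks) $396 billion: reserves −$396B, deposits −$396B.
Discount-window repayment $90 billion: reserves −$90B, deposits 0.
Totals: Δreserves = −$1237B, Δdeposits = −$844B.
Δrequired reserves = 11% × −$844B = −$92.84B.
Δexcess reserves = Δreserves − Δrequired = −$1237B − (−$92.84B) = -$1144.16 billion.

-$1144.16 billion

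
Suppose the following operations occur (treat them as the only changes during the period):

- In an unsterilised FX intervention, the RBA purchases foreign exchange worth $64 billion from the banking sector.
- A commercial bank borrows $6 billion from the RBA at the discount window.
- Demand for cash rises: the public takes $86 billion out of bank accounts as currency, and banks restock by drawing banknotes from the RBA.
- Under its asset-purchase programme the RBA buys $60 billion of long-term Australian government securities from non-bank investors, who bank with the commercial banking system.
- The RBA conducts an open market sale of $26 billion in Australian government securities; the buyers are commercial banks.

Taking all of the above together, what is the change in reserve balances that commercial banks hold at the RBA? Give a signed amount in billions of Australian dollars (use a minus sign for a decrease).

FX purchase $64 billion: the RBA pays by crediting reserve accounts → +$64B.
Discount-window loan $6 billion: the loan is credited to the bank's reserve account → +$6B.
Currency withdrawal $86 billion: banks swap reserves for currency → −$86B.
Asset purchase (from non-banks) $60 billion: the RBA pays by crediting reserve accounts → +$60B.
OMO sale (to banks) $26 billion: the buying banks pay out of their reserve balances → −$26B.
Net: 64 + 6 − 86 + 60 − 26 = +$18 billion.

+$18 billion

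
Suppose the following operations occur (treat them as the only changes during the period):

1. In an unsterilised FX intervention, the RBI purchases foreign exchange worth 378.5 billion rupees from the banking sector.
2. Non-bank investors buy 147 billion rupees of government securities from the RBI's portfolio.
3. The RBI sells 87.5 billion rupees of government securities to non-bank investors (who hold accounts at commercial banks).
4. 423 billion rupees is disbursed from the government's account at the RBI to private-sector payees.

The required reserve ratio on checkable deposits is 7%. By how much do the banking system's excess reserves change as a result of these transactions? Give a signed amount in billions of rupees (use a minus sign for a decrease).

FX purchase 378.5 billion rupees: reserves +378.5B, deposits 0.
Asset sale (to non-banks) 147 billion rupees: reserves −147B, deposits −147B.
Asset sale (to non-banks) 87.5 billion rupees: reserves −87.5B, deposits −87.5B.
Government spending 423 billion rupees: reserves +423B, deposits +423B.
Totals: Δreserves = +567B, Δdeposits = +188.5B.
Δrequired reserves = 7% × +188.5B = +13.195B.
Δexcess reserves = Δreserves − Δrequired = +567B − (+13.195B) = +553.805 billion.

+553.805 billion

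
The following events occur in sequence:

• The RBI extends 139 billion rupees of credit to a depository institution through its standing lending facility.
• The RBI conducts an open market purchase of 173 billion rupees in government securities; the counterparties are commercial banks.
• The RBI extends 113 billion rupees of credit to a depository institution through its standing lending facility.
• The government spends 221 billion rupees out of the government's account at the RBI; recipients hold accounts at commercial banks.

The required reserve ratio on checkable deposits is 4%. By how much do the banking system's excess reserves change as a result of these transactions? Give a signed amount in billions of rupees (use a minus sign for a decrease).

Discount-window loan 139 billion rupees: reserves +139B, deposits 0.
OMO purchase (from banks) 173 billion rupees: reserves +173B, deposits 0.
Discount-window loan 113 billion rupees: reserves +113B, deposits 0.
Government spending 221 billion rupees: reserves +221B, deposits +221B.
Totals: Δreserves = +646B, Δdeposits = +221B.
Δrequired reserves = 4% × +221B = +8.84B.
Δexcess reserves = Δreserves − Δrequired = +646B − (+8.84B) = +637.16 billion.

+637.16 billion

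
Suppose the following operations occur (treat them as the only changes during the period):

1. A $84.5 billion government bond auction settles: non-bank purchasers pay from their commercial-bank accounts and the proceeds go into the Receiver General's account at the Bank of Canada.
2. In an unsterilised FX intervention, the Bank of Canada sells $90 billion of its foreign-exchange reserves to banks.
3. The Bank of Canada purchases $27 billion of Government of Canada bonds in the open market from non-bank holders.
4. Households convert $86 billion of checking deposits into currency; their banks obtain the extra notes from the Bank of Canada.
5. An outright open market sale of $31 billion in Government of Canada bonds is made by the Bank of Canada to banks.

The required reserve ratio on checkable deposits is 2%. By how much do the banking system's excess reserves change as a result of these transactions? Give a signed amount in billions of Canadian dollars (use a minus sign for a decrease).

Government account inflow $84.5 billion: reserves −$84.5B, deposits −$84.5B.
FX sale $90 billion: reserves −$90B, deposits 0.
Asset purchase (from non-banks) $27 billion: reserves +$27B, deposits +$27B.
Currency withdrawal $86 billion: reserves −$86B, deposits −$86B.
OMO sale (to banks) $31 billion: reserves −$31B, deposits 0.
Totals: Δreserves = −$264.5B, Δdeposits = −$143.5B.
Δrequired reserves = 2% × −$143.5B = −$2.87B.
Δexcess reserves = Δreserves − Δrequired = −$264.5B − (−$2.87B) = -$261.63 billion.

-$261.63 billion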